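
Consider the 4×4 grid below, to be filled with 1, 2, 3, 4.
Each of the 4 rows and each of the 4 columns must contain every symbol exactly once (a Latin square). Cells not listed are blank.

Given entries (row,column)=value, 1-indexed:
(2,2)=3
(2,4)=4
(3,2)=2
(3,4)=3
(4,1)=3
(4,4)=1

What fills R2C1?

2

Row 1, column 4: row 1 has {} and column 4 has {1, 3, 4}, leaving only 2.
Row 4, column 2: row 4 has {1, 3} and column 2 has {2, 3}, leaving only 4.
Row 1, column 2: row 1 has {2} and column 2 has {2, 3, 4}, leaving only 1.
Row 1, column 1: row 1 has {1, 2} and column 1 has {3}, leaving only 4.
Row 1, column 3: row 1 has {1, 2, 4} and column 3 has {}, leaving only 3.
Row 3, column 1: row 3 has {2, 3} and column 1 has {3, 4}, leaving only 1.
Row 2 already has {3, 4} and column 1 already has {1, 3, 4}, so row 2, column 1 must be 2.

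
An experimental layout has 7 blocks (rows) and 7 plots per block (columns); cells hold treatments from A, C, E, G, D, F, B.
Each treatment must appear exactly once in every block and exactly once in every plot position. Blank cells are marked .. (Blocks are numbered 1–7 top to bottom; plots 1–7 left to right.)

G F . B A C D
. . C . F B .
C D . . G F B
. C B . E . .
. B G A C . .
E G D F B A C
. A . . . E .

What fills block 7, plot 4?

C

Block 1, plot 3: block 1 has {A, C, G, D, F, B} and plot 3 has {C, G, D, B}, leaving only E.
Block 2, plot 2: block 2 has {C, F, B} and plot 2 has {A, C, G, D, F, B}, leaving only E.
Block 3, plot 3: block 3 has {C, G, D, F, B} and plot 3 has {C, E, G, D, B}, leaving only A.
Block 3, plot 4: block 3 has {A, C, G, D, F, B} and plot 4 has {A, F, B}, leaving only E.
Block 5, plot 6: block 5 has {A, C, G, B} and plot 6 has {A, C, E, F, B}, leaving only D.
Block 4, plot 6: block 4 has {C, E, B} and plot 6 has {A, C, E, D, F, B}, leaving only G.
Block 4, plot 4: block 4 has {C, E, G, B} and plot 4 has {A, E, F, B}, leaving only D.
Block 2, plot 4: block 2 has {C, E, F, B} and plot 4 has {A, E, D, F, B}, leaving only G.
Block 7 already has {A, E} and plot 4 already has {A, E, G, D, F, B}, so block 7, plot 4 must be C.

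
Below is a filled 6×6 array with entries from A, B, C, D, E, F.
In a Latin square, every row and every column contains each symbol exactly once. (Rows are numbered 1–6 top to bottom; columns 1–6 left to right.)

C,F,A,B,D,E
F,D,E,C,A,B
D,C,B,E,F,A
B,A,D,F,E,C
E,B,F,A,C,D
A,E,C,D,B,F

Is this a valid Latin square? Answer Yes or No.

Yes

Each row is a permutation of the 6 symbols, and so is each column.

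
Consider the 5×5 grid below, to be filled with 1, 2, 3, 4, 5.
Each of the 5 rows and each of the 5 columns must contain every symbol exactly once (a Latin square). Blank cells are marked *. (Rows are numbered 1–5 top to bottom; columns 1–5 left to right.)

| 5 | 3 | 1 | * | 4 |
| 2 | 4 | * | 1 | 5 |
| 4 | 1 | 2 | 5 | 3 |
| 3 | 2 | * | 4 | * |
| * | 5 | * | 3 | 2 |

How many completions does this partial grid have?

Row 1, column 4: eliminating its row and column leaves {2}.
Row 2, column 3: eliminating its row and column leaves {3}.
Row 4, column 3: eliminating its row and column leaves {5}.
Row 4, column 5: eliminating its row and column leaves {1}.
Row 5, column 1: eliminating its row and column leaves {1}.
Row 5, column 3: eliminating its row and column leaves {4}.
Only one assignment across all blanks avoids any row or column repeat, giving 1 completion.

1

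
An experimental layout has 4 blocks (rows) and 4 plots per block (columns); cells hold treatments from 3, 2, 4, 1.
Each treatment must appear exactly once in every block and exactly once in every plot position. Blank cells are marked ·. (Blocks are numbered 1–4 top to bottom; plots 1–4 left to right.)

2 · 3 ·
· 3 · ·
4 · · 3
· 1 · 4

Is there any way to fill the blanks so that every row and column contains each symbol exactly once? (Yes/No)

Yes

No block or plot among the givens repeats a symbol, and propagating forced cells runs into no contradiction.
One valid completion exists (for instance, 2 4 3 1 / 1 3 4 2 / 4 2 1 3 / 3 1 2 4).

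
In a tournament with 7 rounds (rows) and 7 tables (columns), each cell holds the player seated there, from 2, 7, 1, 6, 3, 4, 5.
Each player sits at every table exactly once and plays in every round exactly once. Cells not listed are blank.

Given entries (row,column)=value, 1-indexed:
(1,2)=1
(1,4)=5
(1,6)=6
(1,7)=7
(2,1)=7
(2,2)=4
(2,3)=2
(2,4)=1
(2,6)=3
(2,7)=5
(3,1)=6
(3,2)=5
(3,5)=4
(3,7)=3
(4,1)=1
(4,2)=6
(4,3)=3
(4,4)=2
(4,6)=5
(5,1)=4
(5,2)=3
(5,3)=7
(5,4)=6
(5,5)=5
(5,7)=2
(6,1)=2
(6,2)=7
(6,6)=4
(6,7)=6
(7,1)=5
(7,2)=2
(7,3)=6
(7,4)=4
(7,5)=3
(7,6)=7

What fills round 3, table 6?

Round 1, table 1: round 1 has {7, 1, 6, 5} and table 1 has {2, 7, 1, 6, 4, 5}, leaving only 3.
Round 1, table 3: round 1 has {7, 1, 6, 3, 5} and table 3 has {2, 7, 6, 3}, leaving only 4.
Round 1, table 5: round 1 has {7, 1, 6, 3, 4, 5} and table 5 has {3, 4, 5}, leaving only 2.
Round 2, table 5: round 2 has {2, 7, 1, 3, 4, 5} and table 5 has {2, 3, 4, 5}, leaving only 6.
Round 3, table 3: round 3 has {6, 3, 4, 5} and table 3 has {2, 7, 6, 3, 4}, leaving only 1.
Round 3 already has {1, 6, 3, 4, 5} and table 6 already has {7, 6, 3, 4, 5}, so round 3, table 6 must be 2.

2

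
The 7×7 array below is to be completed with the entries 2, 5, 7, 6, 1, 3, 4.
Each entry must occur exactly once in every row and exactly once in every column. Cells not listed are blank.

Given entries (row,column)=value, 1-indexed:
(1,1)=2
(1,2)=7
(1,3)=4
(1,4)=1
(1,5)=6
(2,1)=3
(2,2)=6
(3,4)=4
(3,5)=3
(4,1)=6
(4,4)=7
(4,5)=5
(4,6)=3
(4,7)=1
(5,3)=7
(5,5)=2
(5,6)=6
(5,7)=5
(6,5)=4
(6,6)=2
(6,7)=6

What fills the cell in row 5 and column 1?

4

Row 1, column 6: row 1 has {2, 7, 6, 1, 4} and column 6 has {2, 6, 3}, leaving only 5.
Row 1, column 7: row 1 has {2, 5, 7, 6, 1, 4} and column 7 has {5, 6, 1}, leaving only 3.
Row 4, column 3: row 4 has {5, 7, 6, 1, 3} and column 3 has {7, 4}, leaving only 2.
Row 4, column 2: row 4 has {2, 5, 7, 6, 1, 3} and column 2 has {7, 6}, leaving only 4.
Row 5, column 4: row 5 has {2, 5, 7, 6} and column 4 has {7, 1, 4}, leaving only 3.
Row 5, column 2: row 5 has {2, 5, 7, 6, 3} and column 2 has {7, 6, 4}, leaving only 1.
Row 5 already has {2, 5, 7, 6, 1, 3} and column 1 already has {2, 6, 3}, so row 5, column 1 must be 4.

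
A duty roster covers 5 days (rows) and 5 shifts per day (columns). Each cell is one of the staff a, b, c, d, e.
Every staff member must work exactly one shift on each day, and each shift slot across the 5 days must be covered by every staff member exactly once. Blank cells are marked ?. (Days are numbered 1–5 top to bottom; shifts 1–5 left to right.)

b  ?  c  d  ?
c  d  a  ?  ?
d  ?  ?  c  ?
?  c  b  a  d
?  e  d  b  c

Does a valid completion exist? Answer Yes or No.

No day or shift among the givens repeats a symbol, and propagating forced cells runs into no contradiction.
One valid completion exists (for instance, b a c d e / c d a e b / d b e c a / e c b a d / a e d b c).

Yes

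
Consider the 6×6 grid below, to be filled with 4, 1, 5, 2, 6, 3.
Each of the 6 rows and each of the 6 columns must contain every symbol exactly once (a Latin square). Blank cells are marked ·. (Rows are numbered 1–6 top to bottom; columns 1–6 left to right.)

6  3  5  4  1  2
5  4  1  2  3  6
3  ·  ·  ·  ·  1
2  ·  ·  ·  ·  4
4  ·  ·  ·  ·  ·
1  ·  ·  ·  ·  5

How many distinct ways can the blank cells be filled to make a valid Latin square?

Row 3, column 2: eliminating its row and column leaves {5, 2, 6}.
Row 3, column 3: eliminating its row and column leaves {4, 2, 6}.
Row 3, column 4: eliminating its row and column leaves {5, 6}.
Row 3, column 5: eliminating its row and column leaves {4, 5, 2, 6}.
Row 4, column 2: eliminating its row and column leaves {1, 5, 6}.
Row 4, column 3: eliminating its row and column leaves {6, 3}.
Row 4, column 4: eliminating its row and column leaves {1, 5, 6, 3}.
Row 4, column 5: eliminating its row and column leaves {5, 6}.
Row 5, column 2: eliminating its row and column leaves {1, 5, 2, 6}.
Row 5, column 3: eliminating its row and column leaves {2, 6, 3}.
Row 5, column 4: eliminating its row and column leaves {1, 5, 6, 3}.
Row 5, column 5: eliminating its row and column leaves {5, 2, 6}.
Row 5, column 6: eliminating its row and column leaves {3}.
Row 6, column 2: eliminating its row and column leaves {2, 6}.
Row 6, column 3: eliminating its row and column leaves {4, 2, 6, 3}.
Row 6, column 4: eliminating its row and column leaves {6, 3}.
Row 6, column 5: eliminating its row and column leaves {4, 2, 6}.
Enumerating the assignments across these blanks that avoid any row or column repeat gives 14 completions.

14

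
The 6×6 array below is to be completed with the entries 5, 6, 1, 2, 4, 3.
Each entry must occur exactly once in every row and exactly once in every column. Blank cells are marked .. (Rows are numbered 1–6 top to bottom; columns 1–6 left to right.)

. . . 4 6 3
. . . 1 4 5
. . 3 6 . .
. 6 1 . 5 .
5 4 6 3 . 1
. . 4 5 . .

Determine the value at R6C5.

Row 2, column 3: row 2 has {5, 1, 4} and column 3 has {6, 1, 4, 3}, leaving only 2.
Row 1, column 3: row 1 has {6, 4, 3} and column 3 has {6, 1, 2, 4, 3}, leaving only 5.
Row 2, column 2: row 2 has {5, 1, 2, 4} and column 2 has {6, 4}, leaving only 3.
Row 2, column 1: row 2 has {5, 1, 2, 4, 3} and column 1 has {5}, leaving only 6.
Row 4, column 4: row 4 has {5, 6, 1} and column 4 has {5, 6, 1, 4, 3}, leaving only 2.
Row 4, column 6: row 4 has {5, 6, 1, 2} and column 6 has {5, 1, 3}, leaving only 4.
Row 3, column 6: row 3 has {6, 3} and column 6 has {5, 1, 4, 3}, leaving only 2.
Row 3, column 5: row 3 has {6, 2, 3} and column 5 has {5, 6, 4}, leaving only 1.
Row 3, column 1: row 3 has {6, 1, 2, 3} and column 1 has {5, 6}, leaving only 4.
Row 3, column 2: row 3 has {6, 1, 2, 4, 3} and column 2 has {6, 4, 3}, leaving only 5.
Row 4, column 1: row 4 has {5, 6, 1, 2, 4} and column 1 has {5, 6, 4}, leaving only 3.
Row 5, column 5: row 5 has {5, 6, 1, 4, 3} and column 5 has {5, 6, 1, 4}, leaving only 2.
Row 6 already has {5, 4} and column 5 already has {5, 6, 1, 2, 4}, so row 6, column 5 must be 3.

3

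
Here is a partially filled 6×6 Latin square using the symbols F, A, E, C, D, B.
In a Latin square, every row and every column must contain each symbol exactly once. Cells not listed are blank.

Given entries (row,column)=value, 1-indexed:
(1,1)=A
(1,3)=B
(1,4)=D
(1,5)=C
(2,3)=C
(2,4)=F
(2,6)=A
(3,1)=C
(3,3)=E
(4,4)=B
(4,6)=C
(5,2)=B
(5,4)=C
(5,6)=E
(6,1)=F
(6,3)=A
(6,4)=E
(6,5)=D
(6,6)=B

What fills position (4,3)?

Row 1, column 6: row 1 has {A, C, D, B} and column 6 has {A, E, C, B}, leaving only F.
Row 1, column 2: row 1 has {F, A, C, D, B} and column 2 has {B}, leaving only E.
Row 2, column 2: row 2 has {F, A, C} and column 2 has {E, B}, leaving only D.
Row 3, column 4: row 3 has {E, C} and column 4 has {F, E, C, D, B}, leaving only A.
Row 3, column 2: row 3 has {A, E, C} and column 2 has {E, D, B}, leaving only F.
Row 3, column 5: row 3 has {F, A, E, C} and column 5 has {C, D}, leaving only B.
Row 2, column 5: row 2 has {F, A, C, D} and column 5 has {C, D, B}, leaving only E.
Row 2, column 1: row 2 has {F, A, E, C, D} and column 1 has {F, A, C}, leaving only B.
Row 3, column 6: row 3 has {F, A, E, C, B} and column 6 has {F, A, E, C, B}, leaving only D.
Row 4, column 2: row 4 has {C, B} and column 2 has {F, E, D, B}, leaving only A.
Row 4, column 5: row 4 has {A, C, B} and column 5 has {E, C, D, B}, leaving only F.
Row 4 already has {F, A, C, B} and column 3 already has {A, E, C, B}, so row 4, column 3 must be D.

D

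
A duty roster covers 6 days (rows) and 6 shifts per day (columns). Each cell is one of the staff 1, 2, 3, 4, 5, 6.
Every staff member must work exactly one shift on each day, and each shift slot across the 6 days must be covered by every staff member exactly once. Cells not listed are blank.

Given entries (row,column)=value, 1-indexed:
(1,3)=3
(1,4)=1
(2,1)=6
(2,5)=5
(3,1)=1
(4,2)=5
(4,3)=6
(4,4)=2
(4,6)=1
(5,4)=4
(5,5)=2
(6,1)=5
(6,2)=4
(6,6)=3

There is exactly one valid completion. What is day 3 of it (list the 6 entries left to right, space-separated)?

1 3 4 5 6 2

Day 2, shift 4: day 2 has {5, 6} and shift 4 has {1, 2, 4}, leaving only 3.
Day 5, shift 1: day 5 has {2, 4} and shift 1 has {1, 5, 6}, leaving only 3.
Day 4, shift 1: day 4 has {1, 2, 5, 6} and shift 1 has {1, 3, 5, 6}, leaving only 4.
Day 1, shift 1: day 1 has {1, 3} and shift 1 has {1, 3, 4, 5, 6}, leaving only 2.
Day 1, shift 2: day 1 has {1, 2, 3} and shift 2 has {4, 5}, leaving only 6.
Day 1, shift 5: day 1 has {1, 2, 3, 6} and shift 5 has {2, 5}, leaving only 4.
Day 1, shift 6: day 1 has {1, 2, 3, 4, 6} and shift 6 has {1, 3}, leaving only 5.
Day 4, shift 5: day 4 has {1, 2, 4, 5, 6} and shift 5 has {2, 4, 5}, leaving only 3.
Day 3, shift 5: day 3 has {1} and shift 5 has {2, 3, 4, 5}, leaving only 6.
Day 3, shift 4: day 3 has {1, 6} and shift 4 has {1, 2, 3, 4}, leaving only 5.
Day 5, shift 2: day 5 has {2, 3, 4} and shift 2 has {4, 5, 6}, leaving only 1.
Day 2, shift 2: day 2 has {3, 5, 6} and shift 2 has {1, 4, 5, 6}, leaving only 2.
Day 3, shift 2: day 3 has {1, 5, 6} and shift 2 has {1, 2, 4, 5, 6}, leaving only 3.
Day 2, shift 6: day 2 has {2, 3, 5, 6} and shift 6 has {1, 3, 5}, leaving only 4.
Day 3, shift 6: day 3 has {1, 3, 5, 6} and shift 6 has {1, 3, 4, 5}, leaving only 2.
Day 3, shift 3: day 3 has {1, 2, 3, 5, 6} and shift 3 has {3, 6}, leaving only 4.
So day 3 reads: 1 3 4 5 6 2.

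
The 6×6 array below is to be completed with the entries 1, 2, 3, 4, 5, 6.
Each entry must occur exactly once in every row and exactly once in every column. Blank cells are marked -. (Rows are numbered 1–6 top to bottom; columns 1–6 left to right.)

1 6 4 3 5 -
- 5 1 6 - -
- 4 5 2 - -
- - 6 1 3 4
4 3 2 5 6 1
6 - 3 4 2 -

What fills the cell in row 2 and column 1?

Row 1, column 6: row 1 has {1, 3, 4, 5, 6} and column 6 has {1, 4}, leaving only 2.
Row 2, column 5: row 2 has {1, 5, 6} and column 5 has {2, 3, 5, 6}, leaving only 4.
Row 2, column 6: row 2 has {1, 4, 5, 6} and column 6 has {1, 2, 4}, leaving only 3.
Row 2 already has {1, 3, 4, 5, 6} and column 1 already has {1, 4, 6}, so row 2, column 1 must be 2.

2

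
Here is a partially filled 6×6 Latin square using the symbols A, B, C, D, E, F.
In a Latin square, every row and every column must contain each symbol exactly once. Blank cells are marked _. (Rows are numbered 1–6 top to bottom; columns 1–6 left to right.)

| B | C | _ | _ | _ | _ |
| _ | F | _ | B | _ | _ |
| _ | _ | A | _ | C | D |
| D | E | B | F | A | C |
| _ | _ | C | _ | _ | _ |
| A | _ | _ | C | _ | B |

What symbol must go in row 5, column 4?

Row 3, column 2: row 3 has {A, C, D} and column 2 has {C, E, F}, leaving only B.
Row 3, column 4: row 3 has {A, B, C, D} and column 4 has {B, C, F}, leaving only E.
Row 3, column 1: row 3 has {A, B, C, D, E} and column 1 has {A, B, D}, leaving only F.
Row 5, column 1: row 5 has {C} and column 1 has {A, B, D, F}, leaving only E.
Row 2, column 1: row 2 has {B, F} and column 1 has {A, B, D, E, F}, leaving only C.
Row 6, column 2: row 6 has {A, B, C} and column 2 has {B, C, E, F}, leaving only D.
Row 5, column 2: row 5 has {C, E} and column 2 has {B, C, D, E, F}, leaving only A.
Row 5 already has {A, C, E} and column 4 already has {B, C, E, F}, so row 5, column 4 must be D.

D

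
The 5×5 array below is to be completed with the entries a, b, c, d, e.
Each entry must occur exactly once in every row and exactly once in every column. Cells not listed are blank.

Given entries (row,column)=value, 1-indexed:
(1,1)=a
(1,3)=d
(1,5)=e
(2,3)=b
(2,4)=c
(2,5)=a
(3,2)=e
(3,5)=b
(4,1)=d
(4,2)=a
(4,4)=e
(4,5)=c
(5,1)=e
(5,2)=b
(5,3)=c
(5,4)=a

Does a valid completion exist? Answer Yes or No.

Row 2, column 1: row 2 together with column 1 already contain {a, b, c, d, e} — every symbol — so nothing can go there. The grid has no valid completion.

No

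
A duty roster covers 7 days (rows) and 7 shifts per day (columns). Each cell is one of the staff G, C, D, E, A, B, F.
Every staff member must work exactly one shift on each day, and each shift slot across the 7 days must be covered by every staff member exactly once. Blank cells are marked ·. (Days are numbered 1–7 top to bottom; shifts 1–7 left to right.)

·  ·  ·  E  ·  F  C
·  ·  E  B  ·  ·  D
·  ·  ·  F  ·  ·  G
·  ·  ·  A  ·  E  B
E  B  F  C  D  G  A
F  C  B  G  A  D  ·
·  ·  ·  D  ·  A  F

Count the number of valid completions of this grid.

Day 1, shift 1: eliminating its day and shift leaves {G, D, A, B}.
Day 1, shift 2: eliminating its day and shift leaves {G, D, A}.
Day 1, shift 3: eliminating its day and shift leaves {G, D, A}.
Day 1, shift 5: eliminating its day and shift leaves {G, B}.
Day 2, shift 1: eliminating its day and shift leaves {G, C, A}.
Day 2, shift 2: eliminating its day and shift leaves {G, A, F}.
Day 2, shift 5: eliminating its day and shift leaves {G, C, F}.
Day 2, shift 6: eliminating its day and shift leaves {C}.
Day 3, shift 1: eliminating its day and shift leaves {C, D, A, B}.
Day 3, shift 2: eliminating its day and shift leaves {D, E, A}.
Day 3, shift 3: eliminating its day and shift leaves {C, D, A}.
Day 3, shift 5: eliminating its day and shift leaves {C, E, B}.
Day 3, shift 6: eliminating its day and shift leaves {C, B}.
Day 4, shift 1: eliminating its day and shift leaves {G, C, D}.
Day 4, shift 2: eliminating its day and shift leaves {G, D, F}.
Day 4, shift 3: eliminating its day and shift leaves {G, C, D}.
Day 4, shift 5: eliminating its day and shift leaves {G, C, F}.
Day 6, shift 7: eliminating its day and shift leaves {E}.
Day 7, shift 1: eliminating its day and shift leaves {G, C, B}.
Day 7, shift 2: eliminating its day and shift leaves {G, E}.
Day 7, shift 3: eliminating its day and shift leaves {G, C}.
Day 7, shift 5: eliminating its day and shift leaves {G, C, E, B}.
Enumerating the assignments across these blanks that avoid any day or shift repeat gives 18 completions.

18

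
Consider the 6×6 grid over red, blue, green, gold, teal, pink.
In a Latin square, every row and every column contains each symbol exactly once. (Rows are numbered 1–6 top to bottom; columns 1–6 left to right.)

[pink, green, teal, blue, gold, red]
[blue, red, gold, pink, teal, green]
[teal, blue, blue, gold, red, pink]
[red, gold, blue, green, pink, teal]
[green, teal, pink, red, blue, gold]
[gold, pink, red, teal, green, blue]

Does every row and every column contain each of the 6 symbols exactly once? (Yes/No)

Row 3 contains blue twice (at columns 2 and 3), so it is not a permutation.

No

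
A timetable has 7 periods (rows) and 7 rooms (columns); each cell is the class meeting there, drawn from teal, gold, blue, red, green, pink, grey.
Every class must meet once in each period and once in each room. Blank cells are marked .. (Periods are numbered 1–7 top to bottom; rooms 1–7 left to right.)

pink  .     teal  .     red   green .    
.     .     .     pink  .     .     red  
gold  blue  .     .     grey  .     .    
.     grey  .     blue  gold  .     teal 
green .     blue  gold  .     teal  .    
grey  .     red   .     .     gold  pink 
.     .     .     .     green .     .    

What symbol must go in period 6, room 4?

green

Period 1, room 2: period 1 has {teal, red, green, pink} and room 2 has {blue, grey}, leaving only gold.
Period 1, room 4: period 1 has {teal, gold, red, green, pink} and room 4 has {gold, blue, pink}, leaving only grey.
Period 1, room 7: period 1 has {teal, gold, red, green, pink, grey} and room 7 has {teal, red, pink}, leaving only blue.
Period 3, room 7: period 3 has {gold, blue, grey} and room 7 has {teal, blue, red, pink}, leaving only green.
Period 3, room 3: period 3 has {gold, blue, green, grey} and room 3 has {teal, blue, red}, leaving only pink.
Period 3, room 6: period 3 has {gold, blue, green, pink, grey} and room 6 has {teal, gold, green}, leaving only red.
Period 3, room 4: period 3 has {gold, blue, red, green, pink, grey} and room 4 has {gold, blue, pink, grey}, leaving only teal.
Period 6 already has {gold, red, pink, grey} and room 4 already has {teal, gold, blue, pink, grey}, so period 6, room 4 must be green.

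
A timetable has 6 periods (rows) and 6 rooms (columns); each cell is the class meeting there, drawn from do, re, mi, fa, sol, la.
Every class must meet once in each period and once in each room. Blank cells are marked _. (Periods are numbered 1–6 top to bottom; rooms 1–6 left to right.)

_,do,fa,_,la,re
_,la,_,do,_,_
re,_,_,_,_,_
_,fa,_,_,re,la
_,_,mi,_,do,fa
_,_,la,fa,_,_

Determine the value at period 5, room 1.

la

Period 5, room 1 is narrowed to {sol, la}.
If it were sol, then period 6, room 1 would be left with no valid symbol.
So period 5, room 1 must be la.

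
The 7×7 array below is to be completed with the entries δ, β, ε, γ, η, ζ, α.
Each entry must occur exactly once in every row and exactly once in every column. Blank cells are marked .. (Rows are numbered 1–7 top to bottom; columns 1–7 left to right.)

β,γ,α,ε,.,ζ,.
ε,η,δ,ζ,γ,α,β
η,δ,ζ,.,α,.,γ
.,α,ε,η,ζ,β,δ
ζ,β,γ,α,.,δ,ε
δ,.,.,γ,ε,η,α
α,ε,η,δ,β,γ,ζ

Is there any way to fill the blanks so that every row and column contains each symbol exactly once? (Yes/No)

No row or column among the givens repeats a symbol, and propagating forced cells runs into no contradiction.
One valid completion exists (for instance, β γ α ε δ ζ η / ε η δ ζ γ α β / η δ ζ β α ε γ / γ α ε η ζ β δ / ζ β γ α η δ ε / δ ζ β γ ε η α / α ε η δ β γ ζ).

Yes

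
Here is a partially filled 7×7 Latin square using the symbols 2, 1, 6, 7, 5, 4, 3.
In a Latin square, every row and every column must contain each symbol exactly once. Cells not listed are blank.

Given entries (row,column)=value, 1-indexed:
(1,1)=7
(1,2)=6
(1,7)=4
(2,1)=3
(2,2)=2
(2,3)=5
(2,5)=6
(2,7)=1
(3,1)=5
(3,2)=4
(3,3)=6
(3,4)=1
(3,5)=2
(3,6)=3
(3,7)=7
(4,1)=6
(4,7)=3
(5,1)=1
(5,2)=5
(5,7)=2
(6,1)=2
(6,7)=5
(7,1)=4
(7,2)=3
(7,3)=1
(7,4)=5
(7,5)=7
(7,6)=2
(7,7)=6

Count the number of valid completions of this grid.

20

Row 1, column 3: eliminating its row and column leaves {2, 3}.
Row 1, column 4: eliminating its row and column leaves {2, 3}.
Row 1, column 5: eliminating its row and column leaves {1, 5, 3}.
Row 1, column 6: eliminating its row and column leaves {1, 5}.
Row 2, column 4: eliminating its row and column leaves {7, 4}.
Row 2, column 6: eliminating its row and column leaves {7, 4}.
Row 4, column 2: eliminating its row and column leaves {1, 7}.
Row 4, column 3: eliminating its row and column leaves {2, 7, 4}.
Row 4, column 4: eliminating its row and column leaves {2, 7, 4}.
Row 4, column 5: eliminating its row and column leaves {1, 5, 4}.
Row 4, column 6: eliminating its row and column leaves {1, 7, 5, 4}.
Row 5, column 3: eliminating its row and column leaves {7, 4, 3}.
Row 5, column 4: eliminating its row and column leaves {6, 7, 4, 3}.
Row 5, column 5: eliminating its row and column leaves {4, 3}.
Row 5, column 6: eliminating its row and column leaves {6, 7, 4}.
Row 6, column 2: eliminating its row and column leaves {1, 7}.
Row 6, column 3: eliminating its row and column leaves {7, 4, 3}.
Row 6, column 4: eliminating its row and column leaves {6, 7, 4, 3}.
Row 6, column 5: eliminating its row and column leaves {1, 4, 3}.
Row 6, column 6: eliminating its row and column leaves {1, 6, 7, 4}.
Enumerating the assignments across these blanks that avoid any row or column repeat gives 20 completions.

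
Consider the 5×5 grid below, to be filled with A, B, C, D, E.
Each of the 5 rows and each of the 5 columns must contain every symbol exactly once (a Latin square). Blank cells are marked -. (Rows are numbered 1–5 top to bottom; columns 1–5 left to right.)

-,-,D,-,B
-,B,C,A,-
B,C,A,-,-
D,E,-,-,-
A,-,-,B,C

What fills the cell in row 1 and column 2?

A

Row 1 already has {B, D} and column 2 already has {B, C, E}, so row 1, column 2 must be A.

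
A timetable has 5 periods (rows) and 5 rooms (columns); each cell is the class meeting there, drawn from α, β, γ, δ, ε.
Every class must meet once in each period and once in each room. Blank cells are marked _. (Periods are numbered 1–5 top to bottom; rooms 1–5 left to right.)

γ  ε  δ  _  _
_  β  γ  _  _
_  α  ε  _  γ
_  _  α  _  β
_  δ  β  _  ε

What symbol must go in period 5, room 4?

γ

Period 1, room 5: period 1 has {γ, δ, ε} and room 5 has {β, γ, ε}, leaving only α.
Period 1, room 4: period 1 has {α, γ, δ, ε} and room 4 has {}, leaving only β.
Period 2, room 5: period 2 has {β, γ} and room 5 has {α, β, γ, ε}, leaving only δ.
Period 3, room 4: period 3 has {α, γ, ε} and room 4 has {β}, leaving only δ.
Period 3, room 1: period 3 has {α, γ, δ, ε} and room 1 has {γ}, leaving only β.
Period 4, room 2: period 4 has {α, β} and room 2 has {α, β, δ, ε}, leaving only γ.
Period 4, room 4: period 4 has {α, β, γ} and room 4 has {β, δ}, leaving only ε.
Period 2, room 4: period 2 has {β, γ, δ} and room 4 has {β, δ, ε}, leaving only α.
Period 5 already has {β, δ, ε} and room 4 already has {α, β, δ, ε}, so period 5, room 4 must be γ.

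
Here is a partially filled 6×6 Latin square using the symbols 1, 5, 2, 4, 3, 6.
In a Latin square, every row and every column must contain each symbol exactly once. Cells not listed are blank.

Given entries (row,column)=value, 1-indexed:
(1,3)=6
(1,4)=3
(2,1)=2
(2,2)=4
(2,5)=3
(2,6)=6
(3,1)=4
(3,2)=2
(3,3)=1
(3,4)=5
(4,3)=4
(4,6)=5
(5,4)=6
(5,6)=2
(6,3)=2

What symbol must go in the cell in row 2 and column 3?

5

Row 2 already has {2, 4, 3, 6} and column 3 already has {1, 2, 4, 6}, so row 2, column 3 must be 5.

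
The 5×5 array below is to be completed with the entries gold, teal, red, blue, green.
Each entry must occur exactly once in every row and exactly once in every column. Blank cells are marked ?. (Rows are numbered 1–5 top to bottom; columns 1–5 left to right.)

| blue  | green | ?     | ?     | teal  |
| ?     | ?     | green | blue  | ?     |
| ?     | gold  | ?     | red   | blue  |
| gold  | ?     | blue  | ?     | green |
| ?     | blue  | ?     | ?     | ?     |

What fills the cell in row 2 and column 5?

Row 1, column 4: row 1 has {teal, blue, green} and column 4 has {red, blue}, leaving only gold.
Row 1, column 3: row 1 has {gold, teal, blue, green} and column 3 has {blue, green}, leaving only red.
Row 3, column 3: row 3 has {gold, red, blue} and column 3 has {red, blue, green}, leaving only teal.
Row 3, column 1: row 3 has {gold, teal, red, blue} and column 1 has {gold, blue}, leaving only green.
Row 4, column 4: row 4 has {gold, blue, green} and column 4 has {gold, red, blue}, leaving only teal.
Row 4, column 2: row 4 has {gold, teal, blue, green} and column 2 has {gold, blue, green}, leaving only red.
Row 2, column 2: row 2 has {blue, green} and column 2 has {gold, red, blue, green}, leaving only teal.
Row 2, column 1: row 2 has {teal, blue, green} and column 1 has {gold, blue, green}, leaving only red.
Row 2 already has {teal, red, blue, green} and column 5 already has {teal, blue, green}, so row 2, column 5 must be gold.

gold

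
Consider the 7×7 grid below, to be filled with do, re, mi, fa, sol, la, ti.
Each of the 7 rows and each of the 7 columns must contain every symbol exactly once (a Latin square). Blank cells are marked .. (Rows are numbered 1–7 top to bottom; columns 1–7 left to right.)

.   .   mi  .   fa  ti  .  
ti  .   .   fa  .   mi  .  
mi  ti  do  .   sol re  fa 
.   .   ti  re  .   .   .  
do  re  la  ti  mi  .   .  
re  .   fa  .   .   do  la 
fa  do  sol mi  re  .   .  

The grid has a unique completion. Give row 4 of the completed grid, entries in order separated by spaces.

la fa ti re do sol mi

Row 2, column 3: row 2 has {mi, fa, ti} and column 3 has {do, mi, fa, sol, la, ti}, leaving only re.
Row 3, column 4: row 3 has {do, re, mi, fa, sol, ti} and column 4 has {re, mi, fa, ti}, leaving only la.
Row 5, column 7: row 5 has {do, re, mi, la, ti} and column 7 has {fa, la}, leaving only sol.
Row 2, column 7: row 2 has {re, mi, fa, ti} and column 7 has {fa, sol, la}, leaving only do.
Row 4, column 7: row 4 has {re, ti} and column 7 has {do, fa, sol, la}, leaving only mi.
Row 1, column 7: row 1 has {mi, fa, ti} and column 7 has {do, mi, fa, sol, la}, leaving only re.
Row 2, column 5: row 2 has {do, re, mi, fa, ti} and column 5 has {re, mi, fa, sol}, leaving only la.
Row 4, column 5: row 4 has {re, mi, ti} and column 5 has {re, mi, fa, sol, la}, leaving only do.
Row 2, column 2: row 2 has {do, re, mi, fa, la, ti} and column 2 has {do, re, ti}, leaving only sol.
Row 1, column 2: row 1 has {re, mi, fa, ti} and column 2 has {do, re, sol, ti}, leaving only la.
Row 4, column 2: row 4 has {do, re, mi, ti} and column 2 has {do, re, sol, la, ti}, leaving only fa.
Row 1, column 1: row 1 has {re, mi, fa, la, ti} and column 1 has {do, re, mi, fa, ti}, leaving only sol.
Row 4, column 1: row 4 has {do, re, mi, fa, ti} and column 1 has {do, re, mi, fa, sol, ti}, leaving only la.
Row 4, column 6: row 4 has {do, re, mi, fa, la, ti} and column 6 has {do, re, mi, ti}, leaving only sol.
So row 4 reads: la fa ti re do sol mi.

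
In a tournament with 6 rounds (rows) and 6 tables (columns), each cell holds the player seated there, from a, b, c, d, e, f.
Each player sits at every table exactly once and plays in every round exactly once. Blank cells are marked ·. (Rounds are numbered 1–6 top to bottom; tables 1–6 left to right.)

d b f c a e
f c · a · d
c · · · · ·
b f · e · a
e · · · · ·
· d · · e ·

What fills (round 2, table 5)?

Round 2 already has {a, c, d, f} and table 5 already has {a, e}, so round 2, table 5 must be b.

b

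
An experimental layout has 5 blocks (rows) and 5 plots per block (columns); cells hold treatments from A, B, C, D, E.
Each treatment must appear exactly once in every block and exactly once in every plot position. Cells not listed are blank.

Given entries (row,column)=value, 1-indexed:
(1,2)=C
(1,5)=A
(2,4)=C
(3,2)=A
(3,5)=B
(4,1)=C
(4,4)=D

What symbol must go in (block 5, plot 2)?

Block 3, plot 4: block 3 has {A, B} and plot 4 has {C, D}, leaving only E.
Block 1, plot 4: block 1 has {A, C} and plot 4 has {C, D, E}, leaving only B.
Block 3, plot 1: block 3 has {A, B, E} and plot 1 has {C}, leaving only D.
Block 1, plot 1: block 1 has {A, B, C} and plot 1 has {C, D}, leaving only E.
Block 1, plot 3: block 1 has {A, B, C, E} and plot 3 has {}, leaving only D.
Block 3, plot 3: block 3 has {A, B, D, E} and plot 3 has {D}, leaving only C.
Block 4, plot 5: block 4 has {C, D} and plot 5 has {A, B}, leaving only E.
Block 2, plot 5: block 2 has {C} and plot 5 has {A, B, E}, leaving only D.
Block 4, plot 2: block 4 has {C, D, E} and plot 2 has {A, C}, leaving only B.
Block 2, plot 2: block 2 has {C, D} and plot 2 has {A, B, C}, leaving only E.
Block 5 already has {} and plot 2 already has {A, B, C, E}, so block 5, plot 2 must be D.

D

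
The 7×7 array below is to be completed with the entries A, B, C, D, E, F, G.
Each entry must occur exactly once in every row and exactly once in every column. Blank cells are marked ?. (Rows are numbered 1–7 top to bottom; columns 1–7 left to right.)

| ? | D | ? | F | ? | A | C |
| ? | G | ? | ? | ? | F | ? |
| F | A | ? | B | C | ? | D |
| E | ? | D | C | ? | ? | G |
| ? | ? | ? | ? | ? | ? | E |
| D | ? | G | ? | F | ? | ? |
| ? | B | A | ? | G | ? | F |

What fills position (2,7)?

A

Row 3, column 3: row 3 has {A, B, C, D, F} and column 3 has {A, D, G}, leaving only E.
Row 1, column 3: row 1 has {A, C, D, F} and column 3 has {A, D, E, G}, leaving only B.
Row 1, column 1: row 1 has {A, B, C, D, F} and column 1 has {D, E, F}, leaving only G.
Row 1, column 5: row 1 has {A, B, C, D, F, G} and column 5 has {C, F, G}, leaving only E.
Row 2, column 3: row 2 has {F, G} and column 3 has {A, B, D, E, G}, leaving only C.
Row 3, column 6: row 3 has {A, B, C, D, E, F} and column 6 has {A, F}, leaving only G.
Row 4, column 2: row 4 has {C, D, E, G} and column 2 has {A, B, D, G}, leaving only F.
Row 4, column 6: row 4 has {C, D, E, F, G} and column 6 has {A, F, G}, leaving only B.
Row 4, column 5: row 4 has {B, C, D, E, F, G} and column 5 has {C, E, F, G}, leaving only A.
Row 5, column 2: row 5 has {E} and column 2 has {A, B, D, F, G}, leaving only C.
Row 5, column 3: row 5 has {C, E} and column 3 has {A, B, C, D, E, G}, leaving only F.
Row 5, column 6: row 5 has {C, E, F} and column 6 has {A, B, F, G}, leaving only D.
Row 5, column 5: row 5 has {C, D, E, F} and column 5 has {A, C, E, F, G}, leaving only B.
Row 2, column 5: row 2 has {C, F, G} and column 5 has {A, B, C, E, F, G}, leaving only D.
Row 5, column 1: row 5 has {B, C, D, E, F} and column 1 has {D, E, F, G}, leaving only A.
Row 2, column 1: row 2 has {C, D, F, G} and column 1 has {A, D, E, F, G}, leaving only B.
Row 2 already has {B, C, D, F, G} and column 7 already has {C, D, E, F, G}, so row 2, column 7 must be A.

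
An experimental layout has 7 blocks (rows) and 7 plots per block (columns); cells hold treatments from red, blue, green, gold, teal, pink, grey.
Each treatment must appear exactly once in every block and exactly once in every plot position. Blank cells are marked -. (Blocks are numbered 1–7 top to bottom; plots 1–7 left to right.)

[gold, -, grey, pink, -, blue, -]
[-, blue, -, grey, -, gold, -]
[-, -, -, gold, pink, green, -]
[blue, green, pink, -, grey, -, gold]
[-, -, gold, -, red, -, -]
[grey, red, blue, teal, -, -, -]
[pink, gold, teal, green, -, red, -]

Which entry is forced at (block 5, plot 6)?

grey

Block 1, plot 2: block 1 has {blue, gold, pink, grey} and plot 2 has {red, blue, green, gold}, leaving only teal.
Block 1, plot 5: block 1 has {blue, gold, teal, pink, grey} and plot 5 has {red, pink, grey}, leaving only green.
Block 1, plot 7: block 1 has {blue, green, gold, teal, pink, grey} and plot 7 has {gold}, leaving only red.
Block 2, plot 5: block 2 has {blue, gold, grey} and plot 5 has {red, green, pink, grey}, leaving only teal.
Block 3, plot 2: block 3 has {green, gold, pink} and plot 2 has {red, blue, green, gold, teal}, leaving only grey.
Block 3, plot 3: block 3 has {green, gold, pink, grey} and plot 3 has {blue, gold, teal, pink, grey}, leaving only red.
Block 2, plot 3: block 2 has {blue, gold, teal, grey} and plot 3 has {red, blue, gold, teal, pink, grey}, leaving only green.
Block 2, plot 1: block 2 has {blue, green, gold, teal, grey} and plot 1 has {blue, gold, pink, grey}, leaving only red.
Block 2, plot 7: block 2 has {red, blue, green, gold, teal, grey} and plot 7 has {red, gold}, leaving only pink.
Block 3, plot 1: block 3 has {red, green, gold, pink, grey} and plot 1 has {red, blue, gold, pink, grey}, leaving only teal.
Block 3, plot 7: block 3 has {red, green, gold, teal, pink, grey} and plot 7 has {red, gold, pink}, leaving only blue.
Block 4, plot 4: block 4 has {blue, green, gold, pink, grey} and plot 4 has {green, gold, teal, pink, grey}, leaving only red.
Block 4, plot 6: block 4 has {red, blue, green, gold, pink, grey} and plot 6 has {red, blue, green, gold}, leaving only teal.
Block 5, plot 1: block 5 has {red, gold} and plot 1 has {red, blue, gold, teal, pink, grey}, leaving only green.
Block 5, plot 2: block 5 has {red, green, gold} and plot 2 has {red, blue, green, gold, teal, grey}, leaving only pink.
Block 5 already has {red, green, gold, pink} and plot 6 already has {red, blue, green, gold, teal}, so block 5, plot 6 must be grey.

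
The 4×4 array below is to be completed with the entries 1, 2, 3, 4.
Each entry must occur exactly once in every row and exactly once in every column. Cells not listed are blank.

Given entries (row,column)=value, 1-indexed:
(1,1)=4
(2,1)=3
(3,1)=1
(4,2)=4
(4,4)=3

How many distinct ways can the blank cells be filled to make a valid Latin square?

4

Row 1, column 2: eliminating its row and column leaves {1, 2, 3}.
Row 1, column 3: eliminating its row and column leaves {1, 2, 3}.
Row 1, column 4: eliminating its row and column leaves {1, 2}.
Row 2, column 2: eliminating its row and column leaves {1, 2}.
Row 2, column 3: eliminating its row and column leaves {1, 2, 4}.
Row 2, column 4: eliminating its row and column leaves {1, 2, 4}.
Row 3, column 2: eliminating its row and column leaves {2, 3}.
Row 3, column 3: eliminating its row and column leaves {2, 3, 4}.
Row 3, column 4: eliminating its row and column leaves {2, 4}.
Row 4, column 1: eliminating its row and column leaves {2}.
Row 4, column 3: eliminating its row and column leaves {1, 2}.
Enumerating the assignments across these blanks that avoid any row or column repeat gives 4 completions.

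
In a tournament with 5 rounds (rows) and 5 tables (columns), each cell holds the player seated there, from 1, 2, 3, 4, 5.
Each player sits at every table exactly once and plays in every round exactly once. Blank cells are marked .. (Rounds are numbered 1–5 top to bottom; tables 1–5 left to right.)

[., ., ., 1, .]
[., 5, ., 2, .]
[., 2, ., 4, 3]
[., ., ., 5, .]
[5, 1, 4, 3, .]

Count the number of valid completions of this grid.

Round 1, table 1: eliminating its round and table leaves {2, 3, 4}.
Round 1, table 2: eliminating its round and table leaves {3, 4}.
Round 1, table 3: eliminating its round and table leaves {2, 3, 5}.
Round 1, table 5: eliminating its round and table leaves {2, 4, 5}.
Round 2, table 1: eliminating its round and table leaves {1, 3, 4}.
Round 2, table 3: eliminating its round and table leaves {1, 3}.
Round 2, table 5: eliminating its round and table leaves {1, 4}.
Round 3, table 1: eliminating its round and table leaves {1}.
Round 3, table 3: eliminating its round and table leaves {1, 5}.
Round 4, table 1: eliminating its round and table leaves {1, 2, 3, 4}.
Round 4, table 2: eliminating its round and table leaves {3, 4}.
Round 4, table 3: eliminating its round and table leaves {1, 2, 3}.
Round 4, table 5: eliminating its round and table leaves {1, 2, 4}.
Round 5, table 5: eliminating its round and table leaves {2}.
Enumerating the assignments across these blanks that avoid any round or table repeat gives 3 completions.

3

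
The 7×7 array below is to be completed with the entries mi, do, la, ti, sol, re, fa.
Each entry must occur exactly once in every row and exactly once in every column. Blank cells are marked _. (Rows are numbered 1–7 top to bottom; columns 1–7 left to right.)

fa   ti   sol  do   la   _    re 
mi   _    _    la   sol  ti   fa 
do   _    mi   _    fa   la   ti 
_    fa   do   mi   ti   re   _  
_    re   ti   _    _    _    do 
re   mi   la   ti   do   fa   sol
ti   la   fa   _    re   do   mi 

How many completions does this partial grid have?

1

Row 1, column 6: eliminating its row and column leaves {mi}.
Row 2, column 2: eliminating its row and column leaves {do}.
Row 2, column 3: eliminating its row and column leaves {re}.
Row 3, column 2: eliminating its row and column leaves {sol}.
Row 3, column 4: eliminating its row and column leaves {sol, re}.
Row 4, column 1: eliminating its row and column leaves {la, sol}.
Row 4, column 7: eliminating its row and column leaves {la}.
Row 5, column 1: eliminating its row and column leaves {la, sol}.
Row 5, column 4: eliminating its row and column leaves {sol, fa}.
Row 5, column 5: eliminating its row and column leaves {mi}.
Row 5, column 6: eliminating its row and column leaves {mi, sol}.
Row 7, column 4: eliminating its row and column leaves {sol}.
Only one assignment across all blanks avoids any row or column repeat, giving 1 completion.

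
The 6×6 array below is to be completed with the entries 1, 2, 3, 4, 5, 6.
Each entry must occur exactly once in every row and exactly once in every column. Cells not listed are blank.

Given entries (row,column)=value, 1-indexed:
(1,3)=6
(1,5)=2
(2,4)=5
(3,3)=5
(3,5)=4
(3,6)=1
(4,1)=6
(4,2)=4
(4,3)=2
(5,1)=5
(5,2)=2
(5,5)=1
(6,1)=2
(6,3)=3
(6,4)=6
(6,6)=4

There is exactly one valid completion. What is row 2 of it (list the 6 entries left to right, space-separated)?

4 3 1 5 6 2

Row 3, column 1: row 3 has {1, 4, 5} and column 1 has {2, 5, 6}, leaving only 3.
Row 3, column 2: row 3 has {1, 3, 4, 5} and column 2 has {2, 4}, leaving only 6.
Row 3, column 4: row 3 has {1, 3, 4, 5, 6} and column 4 has {5, 6}, leaving only 2.
Row 5, column 3: row 5 has {1, 2, 5} and column 3 has {2, 3, 5, 6}, leaving only 4.
Row 2, column 3: row 2 has {5} and column 3 has {2, 3, 4, 5, 6}, leaving only 1.
Row 2, column 1: row 2 has {1, 5} and column 1 has {2, 3, 5, 6}, leaving only 4.
Row 2, column 2: row 2 has {1, 4, 5} and column 2 has {2, 4, 6}, leaving only 3.
Row 2, column 5: row 2 has {1, 3, 4, 5} and column 5 has {1, 2, 4}, leaving only 6.
Row 2, column 6: row 2 has {1, 3, 4, 5, 6} and column 6 has {1, 4}, leaving only 2.
So row 2 reads: 4 3 1 5 6 2.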